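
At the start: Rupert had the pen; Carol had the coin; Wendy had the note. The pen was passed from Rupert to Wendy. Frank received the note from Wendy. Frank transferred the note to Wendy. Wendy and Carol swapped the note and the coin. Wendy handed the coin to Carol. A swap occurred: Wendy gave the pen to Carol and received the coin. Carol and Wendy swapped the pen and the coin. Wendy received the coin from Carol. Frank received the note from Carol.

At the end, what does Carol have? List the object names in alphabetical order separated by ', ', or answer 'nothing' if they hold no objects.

Answer: nothing

Derivation:
Tracking all object holders:
Start: pen:Rupert, coin:Carol, note:Wendy
Event 1 (give pen: Rupert -> Wendy). State: pen:Wendy, coin:Carol, note:Wendy
Event 2 (give note: Wendy -> Frank). State: pen:Wendy, coin:Carol, note:Frank
Event 3 (give note: Frank -> Wendy). State: pen:Wendy, coin:Carol, note:Wendy
Event 4 (swap note<->coin: now note:Carol, coin:Wendy). State: pen:Wendy, coin:Wendy, note:Carol
Event 5 (give coin: Wendy -> Carol). State: pen:Wendy, coin:Carol, note:Carol
Event 6 (swap pen<->coin: now pen:Carol, coin:Wendy). State: pen:Carol, coin:Wendy, note:Carol
Event 7 (swap pen<->coin: now pen:Wendy, coin:Carol). State: pen:Wendy, coin:Carol, note:Carol
Event 8 (give coin: Carol -> Wendy). State: pen:Wendy, coin:Wendy, note:Carol
Event 9 (give note: Carol -> Frank). State: pen:Wendy, coin:Wendy, note:Frank

Final state: pen:Wendy, coin:Wendy, note:Frank
Carol holds: (nothing).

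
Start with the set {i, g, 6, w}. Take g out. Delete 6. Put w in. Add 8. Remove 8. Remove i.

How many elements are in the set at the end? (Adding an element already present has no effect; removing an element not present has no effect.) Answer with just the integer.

Tracking the set through each operation:
Start: {6, g, i, w}
Event 1 (remove g): removed. Set: {6, i, w}
Event 2 (remove 6): removed. Set: {i, w}
Event 3 (add w): already present, no change. Set: {i, w}
Event 4 (add 8): added. Set: {8, i, w}
Event 5 (remove 8): removed. Set: {i, w}
Event 6 (remove i): removed. Set: {w}

Final set: {w} (size 1)

Answer: 1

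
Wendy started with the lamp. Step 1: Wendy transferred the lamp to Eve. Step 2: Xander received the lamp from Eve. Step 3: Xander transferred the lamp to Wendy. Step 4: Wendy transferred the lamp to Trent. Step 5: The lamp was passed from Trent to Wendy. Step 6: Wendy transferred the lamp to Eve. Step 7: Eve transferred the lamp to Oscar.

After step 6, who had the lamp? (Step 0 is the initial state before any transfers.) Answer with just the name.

Tracking the lamp holder through step 6:
After step 0 (start): Wendy
After step 1: Eve
After step 2: Xander
After step 3: Wendy
After step 4: Trent
After step 5: Wendy
After step 6: Eve

At step 6, the holder is Eve.

Answer: Eve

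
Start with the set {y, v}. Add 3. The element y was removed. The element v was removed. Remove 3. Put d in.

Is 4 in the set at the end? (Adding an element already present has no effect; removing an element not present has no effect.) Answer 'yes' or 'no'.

Tracking the set through each operation:
Start: {v, y}
Event 1 (add 3): added. Set: {3, v, y}
Event 2 (remove y): removed. Set: {3, v}
Event 3 (remove v): removed. Set: {3}
Event 4 (remove 3): removed. Set: {}
Event 5 (add d): added. Set: {d}

Final set: {d} (size 1)
4 is NOT in the final set.

Answer: no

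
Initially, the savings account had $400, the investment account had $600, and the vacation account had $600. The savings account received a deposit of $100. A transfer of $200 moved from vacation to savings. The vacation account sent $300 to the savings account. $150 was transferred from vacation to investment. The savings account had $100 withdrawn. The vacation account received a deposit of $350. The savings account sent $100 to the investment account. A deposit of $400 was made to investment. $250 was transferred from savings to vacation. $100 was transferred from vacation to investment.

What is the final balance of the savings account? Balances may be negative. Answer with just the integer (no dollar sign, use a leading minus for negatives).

Tracking account balances step by step:
Start: savings=400, investment=600, vacation=600
Event 1 (deposit 100 to savings): savings: 400 + 100 = 500. Balances: savings=500, investment=600, vacation=600
Event 2 (transfer 200 vacation -> savings): vacation: 600 - 200 = 400, savings: 500 + 200 = 700. Balances: savings=700, investment=600, vacation=400
Event 3 (transfer 300 vacation -> savings): vacation: 400 - 300 = 100, savings: 700 + 300 = 1000. Balances: savings=1000, investment=600, vacation=100
Event 4 (transfer 150 vacation -> investment): vacation: 100 - 150 = -50, investment: 600 + 150 = 750. Balances: savings=1000, investment=750, vacation=-50
Event 5 (withdraw 100 from savings): savings: 1000 - 100 = 900. Balances: savings=900, investment=750, vacation=-50
Event 6 (deposit 350 to vacation): vacation: -50 + 350 = 300. Balances: savings=900, investment=750, vacation=300
Event 7 (transfer 100 savings -> investment): savings: 900 - 100 = 800, investment: 750 + 100 = 850. Balances: savings=800, investment=850, vacation=300
Event 8 (deposit 400 to investment): investment: 850 + 400 = 1250. Balances: savings=800, investment=1250, vacation=300
Event 9 (transfer 250 savings -> vacation): savings: 800 - 250 = 550, vacation: 300 + 250 = 550. Balances: savings=550, investment=1250, vacation=550
Event 10 (transfer 100 vacation -> investment): vacation: 550 - 100 = 450, investment: 1250 + 100 = 1350. Balances: savings=550, investment=1350, vacation=450

Final balance of savings: 550

Answer: 550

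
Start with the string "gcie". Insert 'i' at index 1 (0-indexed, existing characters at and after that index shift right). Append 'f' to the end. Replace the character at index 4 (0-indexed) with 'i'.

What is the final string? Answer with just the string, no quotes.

Answer: giciif

Derivation:
Applying each edit step by step:
Start: "gcie"
Op 1 (insert 'i' at idx 1): "gcie" -> "gicie"
Op 2 (append 'f'): "gicie" -> "gicief"
Op 3 (replace idx 4: 'e' -> 'i'): "gicief" -> "giciif"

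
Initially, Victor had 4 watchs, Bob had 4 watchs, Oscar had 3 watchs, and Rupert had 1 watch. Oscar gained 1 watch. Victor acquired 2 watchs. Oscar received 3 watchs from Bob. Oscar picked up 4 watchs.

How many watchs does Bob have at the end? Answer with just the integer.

Tracking counts step by step:
Start: Victor=4, Bob=4, Oscar=3, Rupert=1
Event 1 (Oscar +1): Oscar: 3 -> 4. State: Victor=4, Bob=4, Oscar=4, Rupert=1
Event 2 (Victor +2): Victor: 4 -> 6. State: Victor=6, Bob=4, Oscar=4, Rupert=1
Event 3 (Bob -> Oscar, 3): Bob: 4 -> 1, Oscar: 4 -> 7. State: Victor=6, Bob=1, Oscar=7, Rupert=1
Event 4 (Oscar +4): Oscar: 7 -> 11. State: Victor=6, Bob=1, Oscar=11, Rupert=1

Bob's final count: 1

Answer: 1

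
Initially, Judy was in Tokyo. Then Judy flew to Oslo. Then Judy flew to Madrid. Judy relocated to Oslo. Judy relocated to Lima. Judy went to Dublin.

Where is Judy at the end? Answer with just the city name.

Tracking Judy's location:
Start: Judy is in Tokyo.
After move 1: Tokyo -> Oslo. Judy is in Oslo.
After move 2: Oslo -> Madrid. Judy is in Madrid.
After move 3: Madrid -> Oslo. Judy is in Oslo.
After move 4: Oslo -> Lima. Judy is in Lima.
After move 5: Lima -> Dublin. Judy is in Dublin.

Answer: Dublin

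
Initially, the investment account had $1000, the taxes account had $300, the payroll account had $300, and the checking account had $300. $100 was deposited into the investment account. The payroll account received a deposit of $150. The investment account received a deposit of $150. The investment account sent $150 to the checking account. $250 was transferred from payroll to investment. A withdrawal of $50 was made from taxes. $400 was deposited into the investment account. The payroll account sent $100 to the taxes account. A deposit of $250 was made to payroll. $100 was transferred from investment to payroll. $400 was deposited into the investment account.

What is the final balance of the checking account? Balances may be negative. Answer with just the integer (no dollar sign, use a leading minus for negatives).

Answer: 450

Derivation:
Tracking account balances step by step:
Start: investment=1000, taxes=300, payroll=300, checking=300
Event 1 (deposit 100 to investment): investment: 1000 + 100 = 1100. Balances: investment=1100, taxes=300, payroll=300, checking=300
Event 2 (deposit 150 to payroll): payroll: 300 + 150 = 450. Balances: investment=1100, taxes=300, payroll=450, checking=300
Event 3 (deposit 150 to investment): investment: 1100 + 150 = 1250. Balances: investment=1250, taxes=300, payroll=450, checking=300
Event 4 (transfer 150 investment -> checking): investment: 1250 - 150 = 1100, checking: 300 + 150 = 450. Balances: investment=1100, taxes=300, payroll=450, checking=450
Event 5 (transfer 250 payroll -> investment): payroll: 450 - 250 = 200, investment: 1100 + 250 = 1350. Balances: investment=1350, taxes=300, payroll=200, checking=450
Event 6 (withdraw 50 from taxes): taxes: 300 - 50 = 250. Balances: investment=1350, taxes=250, payroll=200, checking=450
Event 7 (deposit 400 to investment): investment: 1350 + 400 = 1750. Balances: investment=1750, taxes=250, payroll=200, checking=450
Event 8 (transfer 100 payroll -> taxes): payroll: 200 - 100 = 100, taxes: 250 + 100 = 350. Balances: investment=1750, taxes=350, payroll=100, checking=450
Event 9 (deposit 250 to payroll): payroll: 100 + 250 = 350. Balances: investment=1750, taxes=350, payroll=350, checking=450
Event 10 (transfer 100 investment -> payroll): investment: 1750 - 100 = 1650, payroll: 350 + 100 = 450. Balances: investment=1650, taxes=350, payroll=450, checking=450
Event 11 (deposit 400 to investment): investment: 1650 + 400 = 2050. Balances: investment=2050, taxes=350, payroll=450, checking=450

Final balance of checking: 450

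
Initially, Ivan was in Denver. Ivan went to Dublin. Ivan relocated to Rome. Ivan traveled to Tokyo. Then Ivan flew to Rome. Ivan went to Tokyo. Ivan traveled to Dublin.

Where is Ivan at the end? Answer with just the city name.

Tracking Ivan's location:
Start: Ivan is in Denver.
After move 1: Denver -> Dublin. Ivan is in Dublin.
After move 2: Dublin -> Rome. Ivan is in Rome.
After move 3: Rome -> Tokyo. Ivan is in Tokyo.
After move 4: Tokyo -> Rome. Ivan is in Rome.
After move 5: Rome -> Tokyo. Ivan is in Tokyo.
After move 6: Tokyo -> Dublin. Ivan is in Dublin.

Answer: Dublin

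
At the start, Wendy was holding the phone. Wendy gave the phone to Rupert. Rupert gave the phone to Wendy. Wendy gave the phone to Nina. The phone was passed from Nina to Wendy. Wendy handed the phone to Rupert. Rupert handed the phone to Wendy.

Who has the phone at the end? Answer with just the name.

Answer: Wendy

Derivation:
Tracking the phone through each event:
Start: Wendy has the phone.
After event 1: Rupert has the phone.
After event 2: Wendy has the phone.
After event 3: Nina has the phone.
After event 4: Wendy has the phone.
After event 5: Rupert has the phone.
After event 6: Wendy has the phone.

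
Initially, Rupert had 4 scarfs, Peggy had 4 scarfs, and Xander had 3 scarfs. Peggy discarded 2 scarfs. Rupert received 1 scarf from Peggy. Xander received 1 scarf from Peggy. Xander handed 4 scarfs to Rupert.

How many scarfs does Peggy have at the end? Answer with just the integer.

Answer: 0

Derivation:
Tracking counts step by step:
Start: Rupert=4, Peggy=4, Xander=3
Event 1 (Peggy -2): Peggy: 4 -> 2. State: Rupert=4, Peggy=2, Xander=3
Event 2 (Peggy -> Rupert, 1): Peggy: 2 -> 1, Rupert: 4 -> 5. State: Rupert=5, Peggy=1, Xander=3
Event 3 (Peggy -> Xander, 1): Peggy: 1 -> 0, Xander: 3 -> 4. State: Rupert=5, Peggy=0, Xander=4
Event 4 (Xander -> Rupert, 4): Xander: 4 -> 0, Rupert: 5 -> 9. State: Rupert=9, Peggy=0, Xander=0

Peggy's final count: 0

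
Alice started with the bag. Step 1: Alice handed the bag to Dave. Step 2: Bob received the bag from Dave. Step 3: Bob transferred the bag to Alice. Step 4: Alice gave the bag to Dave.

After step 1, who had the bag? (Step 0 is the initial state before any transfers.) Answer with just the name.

Answer: Dave

Derivation:
Tracking the bag holder through step 1:
After step 0 (start): Alice
After step 1: Dave

At step 1, the holder is Dave.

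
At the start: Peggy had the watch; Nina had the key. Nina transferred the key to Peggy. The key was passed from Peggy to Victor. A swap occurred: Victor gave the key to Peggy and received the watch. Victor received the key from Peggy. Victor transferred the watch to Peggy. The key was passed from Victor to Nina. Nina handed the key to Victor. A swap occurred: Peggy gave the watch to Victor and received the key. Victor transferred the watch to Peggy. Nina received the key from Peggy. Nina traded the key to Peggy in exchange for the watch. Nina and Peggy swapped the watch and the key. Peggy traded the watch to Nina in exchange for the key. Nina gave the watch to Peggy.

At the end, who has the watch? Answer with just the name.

Tracking all object holders:
Start: watch:Peggy, key:Nina
Event 1 (give key: Nina -> Peggy). State: watch:Peggy, key:Peggy
Event 2 (give key: Peggy -> Victor). State: watch:Peggy, key:Victor
Event 3 (swap key<->watch: now key:Peggy, watch:Victor). State: watch:Victor, key:Peggy
Event 4 (give key: Peggy -> Victor). State: watch:Victor, key:Victor
Event 5 (give watch: Victor -> Peggy). State: watch:Peggy, key:Victor
Event 6 (give key: Victor -> Nina). State: watch:Peggy, key:Nina
Event 7 (give key: Nina -> Victor). State: watch:Peggy, key:Victor
Event 8 (swap watch<->key: now watch:Victor, key:Peggy). State: watch:Victor, key:Peggy
Event 9 (give watch: Victor -> Peggy). State: watch:Peggy, key:Peggy
Event 10 (give key: Peggy -> Nina). State: watch:Peggy, key:Nina
Event 11 (swap key<->watch: now key:Peggy, watch:Nina). State: watch:Nina, key:Peggy
Event 12 (swap watch<->key: now watch:Peggy, key:Nina). State: watch:Peggy, key:Nina
Event 13 (swap watch<->key: now watch:Nina, key:Peggy). State: watch:Nina, key:Peggy
Event 14 (give watch: Nina -> Peggy). State: watch:Peggy, key:Peggy

Final state: watch:Peggy, key:Peggy
The watch is held by Peggy.

Answer: Peggy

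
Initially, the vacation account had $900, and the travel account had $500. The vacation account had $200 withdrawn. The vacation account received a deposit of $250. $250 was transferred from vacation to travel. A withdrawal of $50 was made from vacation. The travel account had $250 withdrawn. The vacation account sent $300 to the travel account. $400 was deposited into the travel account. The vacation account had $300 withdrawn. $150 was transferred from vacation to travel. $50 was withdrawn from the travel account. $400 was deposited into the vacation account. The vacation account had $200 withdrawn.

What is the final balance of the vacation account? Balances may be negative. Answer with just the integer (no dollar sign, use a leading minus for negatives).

Answer: 100

Derivation:
Tracking account balances step by step:
Start: vacation=900, travel=500
Event 1 (withdraw 200 from vacation): vacation: 900 - 200 = 700. Balances: vacation=700, travel=500
Event 2 (deposit 250 to vacation): vacation: 700 + 250 = 950. Balances: vacation=950, travel=500
Event 3 (transfer 250 vacation -> travel): vacation: 950 - 250 = 700, travel: 500 + 250 = 750. Balances: vacation=700, travel=750
Event 4 (withdraw 50 from vacation): vacation: 700 - 50 = 650. Balances: vacation=650, travel=750
Event 5 (withdraw 250 from travel): travel: 750 - 250 = 500. Balances: vacation=650, travel=500
Event 6 (transfer 300 vacation -> travel): vacation: 650 - 300 = 350, travel: 500 + 300 = 800. Balances: vacation=350, travel=800
Event 7 (deposit 400 to travel): travel: 800 + 400 = 1200. Balances: vacation=350, travel=1200
Event 8 (withdraw 300 from vacation): vacation: 350 - 300 = 50. Balances: vacation=50, travel=1200
Event 9 (transfer 150 vacation -> travel): vacation: 50 - 150 = -100, travel: 1200 + 150 = 1350. Balances: vacation=-100, travel=1350
Event 10 (withdraw 50 from travel): travel: 1350 - 50 = 1300. Balances: vacation=-100, travel=1300
Event 11 (deposit 400 to vacation): vacation: -100 + 400 = 300. Balances: vacation=300, travel=1300
Event 12 (withdraw 200 from vacation): vacation: 300 - 200 = 100. Balances: vacation=100, travel=1300

Final balance of vacation: 100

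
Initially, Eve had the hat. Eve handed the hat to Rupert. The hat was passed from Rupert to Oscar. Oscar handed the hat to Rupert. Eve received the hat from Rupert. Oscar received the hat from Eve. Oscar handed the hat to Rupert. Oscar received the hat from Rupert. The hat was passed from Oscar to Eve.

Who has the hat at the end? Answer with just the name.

Tracking the hat through each event:
Start: Eve has the hat.
After event 1: Rupert has the hat.
After event 2: Oscar has the hat.
After event 3: Rupert has the hat.
After event 4: Eve has the hat.
After event 5: Oscar has the hat.
After event 6: Rupert has the hat.
After event 7: Oscar has the hat.
After event 8: Eve has the hat.

Answer: Eve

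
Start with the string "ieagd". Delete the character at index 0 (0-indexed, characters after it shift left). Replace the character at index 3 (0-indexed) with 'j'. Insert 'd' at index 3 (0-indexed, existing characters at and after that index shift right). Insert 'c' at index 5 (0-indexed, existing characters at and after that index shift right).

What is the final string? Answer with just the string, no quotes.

Applying each edit step by step:
Start: "ieagd"
Op 1 (delete idx 0 = 'i'): "ieagd" -> "eagd"
Op 2 (replace idx 3: 'd' -> 'j'): "eagd" -> "eagj"
Op 3 (insert 'd' at idx 3): "eagj" -> "eagdj"
Op 4 (insert 'c' at idx 5): "eagdj" -> "eagdjc"

Answer: eagdjc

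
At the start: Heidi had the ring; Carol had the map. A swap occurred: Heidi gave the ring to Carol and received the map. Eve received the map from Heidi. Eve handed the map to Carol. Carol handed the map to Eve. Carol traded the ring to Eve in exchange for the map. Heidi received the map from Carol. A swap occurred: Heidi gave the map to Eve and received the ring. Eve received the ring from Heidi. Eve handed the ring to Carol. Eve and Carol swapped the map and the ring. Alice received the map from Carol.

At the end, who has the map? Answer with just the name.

Tracking all object holders:
Start: ring:Heidi, map:Carol
Event 1 (swap ring<->map: now ring:Carol, map:Heidi). State: ring:Carol, map:Heidi
Event 2 (give map: Heidi -> Eve). State: ring:Carol, map:Eve
Event 3 (give map: Eve -> Carol). State: ring:Carol, map:Carol
Event 4 (give map: Carol -> Eve). State: ring:Carol, map:Eve
Event 5 (swap ring<->map: now ring:Eve, map:Carol). State: ring:Eve, map:Carol
Event 6 (give map: Carol -> Heidi). State: ring:Eve, map:Heidi
Event 7 (swap map<->ring: now map:Eve, ring:Heidi). State: ring:Heidi, map:Eve
Event 8 (give ring: Heidi -> Eve). State: ring:Eve, map:Eve
Event 9 (give ring: Eve -> Carol). State: ring:Carol, map:Eve
Event 10 (swap map<->ring: now map:Carol, ring:Eve). State: ring:Eve, map:Carol
Event 11 (give map: Carol -> Alice). State: ring:Eve, map:Alice

Final state: ring:Eve, map:Alice
The map is held by Alice.

Answer: Alice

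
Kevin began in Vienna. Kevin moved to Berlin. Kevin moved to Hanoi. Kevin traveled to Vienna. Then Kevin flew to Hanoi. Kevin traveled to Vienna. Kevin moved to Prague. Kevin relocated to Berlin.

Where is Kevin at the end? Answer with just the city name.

Answer: Berlin

Derivation:
Tracking Kevin's location:
Start: Kevin is in Vienna.
After move 1: Vienna -> Berlin. Kevin is in Berlin.
After move 2: Berlin -> Hanoi. Kevin is in Hanoi.
After move 3: Hanoi -> Vienna. Kevin is in Vienna.
After move 4: Vienna -> Hanoi. Kevin is in Hanoi.
After move 5: Hanoi -> Vienna. Kevin is in Vienna.
After move 6: Vienna -> Prague. Kevin is in Prague.
After move 7: Prague -> Berlin. Kevin is in Berlin.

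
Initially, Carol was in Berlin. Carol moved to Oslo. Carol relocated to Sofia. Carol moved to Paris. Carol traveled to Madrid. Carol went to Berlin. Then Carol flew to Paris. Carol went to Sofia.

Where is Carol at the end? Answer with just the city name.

Answer: Sofia

Derivation:
Tracking Carol's location:
Start: Carol is in Berlin.
After move 1: Berlin -> Oslo. Carol is in Oslo.
After move 2: Oslo -> Sofia. Carol is in Sofia.
After move 3: Sofia -> Paris. Carol is in Paris.
After move 4: Paris -> Madrid. Carol is in Madrid.
After move 5: Madrid -> Berlin. Carol is in Berlin.
After move 6: Berlin -> Paris. Carol is in Paris.
After move 7: Paris -> Sofia. Carol is in Sofia.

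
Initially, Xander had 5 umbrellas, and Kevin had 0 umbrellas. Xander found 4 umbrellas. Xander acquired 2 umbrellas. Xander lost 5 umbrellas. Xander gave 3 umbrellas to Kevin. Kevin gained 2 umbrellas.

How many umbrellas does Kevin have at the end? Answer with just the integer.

Answer: 5

Derivation:
Tracking counts step by step:
Start: Xander=5, Kevin=0
Event 1 (Xander +4): Xander: 5 -> 9. State: Xander=9, Kevin=0
Event 2 (Xander +2): Xander: 9 -> 11. State: Xander=11, Kevin=0
Event 3 (Xander -5): Xander: 11 -> 6. State: Xander=6, Kevin=0
Event 4 (Xander -> Kevin, 3): Xander: 6 -> 3, Kevin: 0 -> 3. State: Xander=3, Kevin=3
Event 5 (Kevin +2): Kevin: 3 -> 5. State: Xander=3, Kevin=5

Kevin's final count: 5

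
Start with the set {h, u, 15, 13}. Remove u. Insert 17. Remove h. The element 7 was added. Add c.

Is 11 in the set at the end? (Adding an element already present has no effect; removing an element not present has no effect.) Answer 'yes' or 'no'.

Tracking the set through each operation:
Start: {13, 15, h, u}
Event 1 (remove u): removed. Set: {13, 15, h}
Event 2 (add 17): added. Set: {13, 15, 17, h}
Event 3 (remove h): removed. Set: {13, 15, 17}
Event 4 (add 7): added. Set: {13, 15, 17, 7}
Event 5 (add c): added. Set: {13, 15, 17, 7, c}

Final set: {13, 15, 17, 7, c} (size 5)
11 is NOT in the final set.

Answer: no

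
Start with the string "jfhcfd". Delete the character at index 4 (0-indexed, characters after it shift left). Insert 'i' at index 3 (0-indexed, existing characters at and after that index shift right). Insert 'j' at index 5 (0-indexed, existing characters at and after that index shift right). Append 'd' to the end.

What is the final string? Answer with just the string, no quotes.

Answer: jfhicjdd

Derivation:
Applying each edit step by step:
Start: "jfhcfd"
Op 1 (delete idx 4 = 'f'): "jfhcfd" -> "jfhcd"
Op 2 (insert 'i' at idx 3): "jfhcd" -> "jfhicd"
Op 3 (insert 'j' at idx 5): "jfhicd" -> "jfhicjd"
Op 4 (append 'd'): "jfhicjd" -> "jfhicjdd"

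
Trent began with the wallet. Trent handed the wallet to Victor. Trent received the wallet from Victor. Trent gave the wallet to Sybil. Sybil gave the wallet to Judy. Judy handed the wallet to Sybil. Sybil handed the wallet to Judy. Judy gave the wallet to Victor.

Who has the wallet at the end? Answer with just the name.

Tracking the wallet through each event:
Start: Trent has the wallet.
After event 1: Victor has the wallet.
After event 2: Trent has the wallet.
After event 3: Sybil has the wallet.
After event 4: Judy has the wallet.
After event 5: Sybil has the wallet.
After event 6: Judy has the wallet.
After event 7: Victor has the wallet.

Answer: Victor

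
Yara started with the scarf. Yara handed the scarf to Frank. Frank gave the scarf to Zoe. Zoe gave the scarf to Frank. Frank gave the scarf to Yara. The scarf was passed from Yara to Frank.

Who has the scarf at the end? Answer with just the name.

Tracking the scarf through each event:
Start: Yara has the scarf.
After event 1: Frank has the scarf.
After event 2: Zoe has the scarf.
After event 3: Frank has the scarf.
After event 4: Yara has the scarf.
After event 5: Frank has the scarf.

Answer: Frank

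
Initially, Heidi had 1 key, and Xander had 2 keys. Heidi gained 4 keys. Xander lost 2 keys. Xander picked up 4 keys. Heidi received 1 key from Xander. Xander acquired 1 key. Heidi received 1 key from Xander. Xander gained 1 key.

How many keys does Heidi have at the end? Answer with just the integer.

Tracking counts step by step:
Start: Heidi=1, Xander=2
Event 1 (Heidi +4): Heidi: 1 -> 5. State: Heidi=5, Xander=2
Event 2 (Xander -2): Xander: 2 -> 0. State: Heidi=5, Xander=0
Event 3 (Xander +4): Xander: 0 -> 4. State: Heidi=5, Xander=4
Event 4 (Xander -> Heidi, 1): Xander: 4 -> 3, Heidi: 5 -> 6. State: Heidi=6, Xander=3
Event 5 (Xander +1): Xander: 3 -> 4. State: Heidi=6, Xander=4
Event 6 (Xander -> Heidi, 1): Xander: 4 -> 3, Heidi: 6 -> 7. State: Heidi=7, Xander=3
Event 7 (Xander +1): Xander: 3 -> 4. State: Heidi=7, Xander=4

Heidi's final count: 7

Answer: 7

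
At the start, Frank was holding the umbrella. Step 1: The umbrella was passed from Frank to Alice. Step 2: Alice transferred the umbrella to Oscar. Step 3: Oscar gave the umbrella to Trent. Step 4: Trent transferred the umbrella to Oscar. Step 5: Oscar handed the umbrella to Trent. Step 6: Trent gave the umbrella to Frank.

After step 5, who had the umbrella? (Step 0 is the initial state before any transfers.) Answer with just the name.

Answer: Trent

Derivation:
Tracking the umbrella holder through step 5:
After step 0 (start): Frank
After step 1: Alice
After step 2: Oscar
After step 3: Trent
After step 4: Oscar
After step 5: Trent

At step 5, the holder is Trent.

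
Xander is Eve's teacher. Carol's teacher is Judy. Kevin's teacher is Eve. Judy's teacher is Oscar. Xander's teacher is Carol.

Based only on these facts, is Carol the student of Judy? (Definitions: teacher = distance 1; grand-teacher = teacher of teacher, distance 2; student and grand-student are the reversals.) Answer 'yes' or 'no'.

Answer: yes

Derivation:
Reconstructing the teacher chain from the given facts:
  Oscar -> Judy -> Carol -> Xander -> Eve -> Kevin
(each arrow means 'teacher of the next')
Positions in the chain (0 = top):
  position of Oscar: 0
  position of Judy: 1
  position of Carol: 2
  position of Xander: 3
  position of Eve: 4
  position of Kevin: 5

Carol is at position 2, Judy is at position 1; signed distance (j - i) = -1.
'student' requires j - i = -1. Actual distance is -1, so the relation HOLDS.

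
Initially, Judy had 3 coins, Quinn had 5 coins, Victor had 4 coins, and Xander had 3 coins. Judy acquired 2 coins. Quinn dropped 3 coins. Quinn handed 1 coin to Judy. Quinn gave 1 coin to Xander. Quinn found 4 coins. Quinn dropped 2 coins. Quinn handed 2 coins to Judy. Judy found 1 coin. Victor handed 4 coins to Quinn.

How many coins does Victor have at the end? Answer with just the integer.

Tracking counts step by step:
Start: Judy=3, Quinn=5, Victor=4, Xander=3
Event 1 (Judy +2): Judy: 3 -> 5. State: Judy=5, Quinn=5, Victor=4, Xander=3
Event 2 (Quinn -3): Quinn: 5 -> 2. State: Judy=5, Quinn=2, Victor=4, Xander=3
Event 3 (Quinn -> Judy, 1): Quinn: 2 -> 1, Judy: 5 -> 6. State: Judy=6, Quinn=1, Victor=4, Xander=3
Event 4 (Quinn -> Xander, 1): Quinn: 1 -> 0, Xander: 3 -> 4. State: Judy=6, Quinn=0, Victor=4, Xander=4
Event 5 (Quinn +4): Quinn: 0 -> 4. State: Judy=6, Quinn=4, Victor=4, Xander=4
Event 6 (Quinn -2): Quinn: 4 -> 2. State: Judy=6, Quinn=2, Victor=4, Xander=4
Event 7 (Quinn -> Judy, 2): Quinn: 2 -> 0, Judy: 6 -> 8. State: Judy=8, Quinn=0, Victor=4, Xander=4
Event 8 (Judy +1): Judy: 8 -> 9. State: Judy=9, Quinn=0, Victor=4, Xander=4
Event 9 (Victor -> Quinn, 4): Victor: 4 -> 0, Quinn: 0 -> 4. State: Judy=9, Quinn=4, Victor=0, Xander=4

Victor's final count: 0

Answer: 0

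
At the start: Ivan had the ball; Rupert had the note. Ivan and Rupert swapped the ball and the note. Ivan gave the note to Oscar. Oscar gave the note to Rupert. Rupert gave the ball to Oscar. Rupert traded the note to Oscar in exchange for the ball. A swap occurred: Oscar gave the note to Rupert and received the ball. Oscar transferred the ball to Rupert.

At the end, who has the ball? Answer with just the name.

Answer: Rupert

Derivation:
Tracking all object holders:
Start: ball:Ivan, note:Rupert
Event 1 (swap ball<->note: now ball:Rupert, note:Ivan). State: ball:Rupert, note:Ivan
Event 2 (give note: Ivan -> Oscar). State: ball:Rupert, note:Oscar
Event 3 (give note: Oscar -> Rupert). State: ball:Rupert, note:Rupert
Event 4 (give ball: Rupert -> Oscar). State: ball:Oscar, note:Rupert
Event 5 (swap note<->ball: now note:Oscar, ball:Rupert). State: ball:Rupert, note:Oscar
Event 6 (swap note<->ball: now note:Rupert, ball:Oscar). State: ball:Oscar, note:Rupert
Event 7 (give ball: Oscar -> Rupert). State: ball:Rupert, note:Rupert

Final state: ball:Rupert, note:Rupert
The ball is held by Rupert.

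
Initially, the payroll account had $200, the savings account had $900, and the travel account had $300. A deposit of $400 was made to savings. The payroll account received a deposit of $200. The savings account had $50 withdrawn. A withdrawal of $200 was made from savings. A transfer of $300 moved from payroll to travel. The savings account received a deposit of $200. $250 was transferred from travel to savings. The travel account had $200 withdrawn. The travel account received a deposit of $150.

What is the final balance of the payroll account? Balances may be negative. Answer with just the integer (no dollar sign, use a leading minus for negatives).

Answer: 100

Derivation:
Tracking account balances step by step:
Start: payroll=200, savings=900, travel=300
Event 1 (deposit 400 to savings): savings: 900 + 400 = 1300. Balances: payroll=200, savings=1300, travel=300
Event 2 (deposit 200 to payroll): payroll: 200 + 200 = 400. Balances: payroll=400, savings=1300, travel=300
Event 3 (withdraw 50 from savings): savings: 1300 - 50 = 1250. Balances: payroll=400, savings=1250, travel=300
Event 4 (withdraw 200 from savings): savings: 1250 - 200 = 1050. Balances: payroll=400, savings=1050, travel=300
Event 5 (transfer 300 payroll -> travel): payroll: 400 - 300 = 100, travel: 300 + 300 = 600. Balances: payroll=100, savings=1050, travel=600
Event 6 (deposit 200 to savings): savings: 1050 + 200 = 1250. Balances: payroll=100, savings=1250, travel=600
Event 7 (transfer 250 travel -> savings): travel: 600 - 250 = 350, savings: 1250 + 250 = 1500. Balances: payroll=100, savings=1500, travel=350
Event 8 (withdraw 200 from travel): travel: 350 - 200 = 150. Balances: payroll=100, savings=1500, travel=150
Event 9 (deposit 150 to travel): travel: 150 + 150 = 300. Balances: payroll=100, savings=1500, travel=300

Final balance of payroll: 100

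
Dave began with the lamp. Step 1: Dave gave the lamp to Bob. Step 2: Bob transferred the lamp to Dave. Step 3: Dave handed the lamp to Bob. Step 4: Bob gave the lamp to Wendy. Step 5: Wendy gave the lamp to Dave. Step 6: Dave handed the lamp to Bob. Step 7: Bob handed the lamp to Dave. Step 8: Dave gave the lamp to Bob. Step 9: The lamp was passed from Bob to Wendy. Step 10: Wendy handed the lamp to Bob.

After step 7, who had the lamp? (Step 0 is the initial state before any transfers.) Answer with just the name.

Answer: Dave

Derivation:
Tracking the lamp holder through step 7:
After step 0 (start): Dave
After step 1: Bob
After step 2: Dave
After step 3: Bob
After step 4: Wendy
After step 5: Dave
After step 6: Bob
After step 7: Dave

At step 7, the holder is Dave.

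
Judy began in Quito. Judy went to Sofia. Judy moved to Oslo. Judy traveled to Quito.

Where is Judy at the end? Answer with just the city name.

Tracking Judy's location:
Start: Judy is in Quito.
After move 1: Quito -> Sofia. Judy is in Sofia.
After move 2: Sofia -> Oslo. Judy is in Oslo.
After move 3: Oslo -> Quito. Judy is in Quito.

Answer: Quito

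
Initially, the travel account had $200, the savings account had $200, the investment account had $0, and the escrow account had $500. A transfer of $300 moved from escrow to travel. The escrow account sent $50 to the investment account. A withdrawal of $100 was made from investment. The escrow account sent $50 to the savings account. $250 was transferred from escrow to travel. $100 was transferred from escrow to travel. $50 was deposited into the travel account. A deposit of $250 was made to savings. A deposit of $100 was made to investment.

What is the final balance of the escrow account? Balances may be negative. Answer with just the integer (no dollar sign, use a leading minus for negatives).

Tracking account balances step by step:
Start: travel=200, savings=200, investment=0, escrow=500
Event 1 (transfer 300 escrow -> travel): escrow: 500 - 300 = 200, travel: 200 + 300 = 500. Balances: travel=500, savings=200, investment=0, escrow=200
Event 2 (transfer 50 escrow -> investment): escrow: 200 - 50 = 150, investment: 0 + 50 = 50. Balances: travel=500, savings=200, investment=50, escrow=150
Event 3 (withdraw 100 from investment): investment: 50 - 100 = -50. Balances: travel=500, savings=200, investment=-50, escrow=150
Event 4 (transfer 50 escrow -> savings): escrow: 150 - 50 = 100, savings: 200 + 50 = 250. Balances: travel=500, savings=250, investment=-50, escrow=100
Event 5 (transfer 250 escrow -> travel): escrow: 100 - 250 = -150, travel: 500 + 250 = 750. Balances: travel=750, savings=250, investment=-50, escrow=-150
Event 6 (transfer 100 escrow -> travel): escrow: -150 - 100 = -250, travel: 750 + 100 = 850. Balances: travel=850, savings=250, investment=-50, escrow=-250
Event 7 (deposit 50 to travel): travel: 850 + 50 = 900. Balances: travel=900, savings=250, investment=-50, escrow=-250
Event 8 (deposit 250 to savings): savings: 250 + 250 = 500. Balances: travel=900, savings=500, investment=-50, escrow=-250
Event 9 (deposit 100 to investment): investment: -50 + 100 = 50. Balances: travel=900, savings=500, investment=50, escrow=-250

Final balance of escrow: -250

Answer: -250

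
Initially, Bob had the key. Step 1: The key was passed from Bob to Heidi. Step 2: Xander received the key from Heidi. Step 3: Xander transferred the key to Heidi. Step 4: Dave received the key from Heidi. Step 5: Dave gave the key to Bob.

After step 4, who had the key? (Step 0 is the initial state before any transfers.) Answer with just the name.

Tracking the key holder through step 4:
After step 0 (start): Bob
After step 1: Heidi
After step 2: Xander
After step 3: Heidi
After step 4: Dave

At step 4, the holder is Dave.

Answer: Dave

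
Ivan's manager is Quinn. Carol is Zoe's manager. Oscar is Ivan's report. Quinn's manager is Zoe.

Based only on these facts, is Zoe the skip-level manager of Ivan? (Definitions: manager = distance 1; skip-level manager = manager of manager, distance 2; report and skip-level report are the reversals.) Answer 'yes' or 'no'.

Answer: yes

Derivation:
Reconstructing the manager chain from the given facts:
  Carol -> Zoe -> Quinn -> Ivan -> Oscar
(each arrow means 'manager of the next')
Positions in the chain (0 = top):
  position of Carol: 0
  position of Zoe: 1
  position of Quinn: 2
  position of Ivan: 3
  position of Oscar: 4

Zoe is at position 1, Ivan is at position 3; signed distance (j - i) = 2.
'skip-level manager' requires j - i = 2. Actual distance is 2, so the relation HOLDS.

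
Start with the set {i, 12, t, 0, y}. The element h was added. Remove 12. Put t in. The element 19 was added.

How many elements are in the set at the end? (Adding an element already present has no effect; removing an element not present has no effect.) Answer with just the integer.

Answer: 6

Derivation:
Tracking the set through each operation:
Start: {0, 12, i, t, y}
Event 1 (add h): added. Set: {0, 12, h, i, t, y}
Event 2 (remove 12): removed. Set: {0, h, i, t, y}
Event 3 (add t): already present, no change. Set: {0, h, i, t, y}
Event 4 (add 19): added. Set: {0, 19, h, i, t, y}

Final set: {0, 19, h, i, t, y} (size 6)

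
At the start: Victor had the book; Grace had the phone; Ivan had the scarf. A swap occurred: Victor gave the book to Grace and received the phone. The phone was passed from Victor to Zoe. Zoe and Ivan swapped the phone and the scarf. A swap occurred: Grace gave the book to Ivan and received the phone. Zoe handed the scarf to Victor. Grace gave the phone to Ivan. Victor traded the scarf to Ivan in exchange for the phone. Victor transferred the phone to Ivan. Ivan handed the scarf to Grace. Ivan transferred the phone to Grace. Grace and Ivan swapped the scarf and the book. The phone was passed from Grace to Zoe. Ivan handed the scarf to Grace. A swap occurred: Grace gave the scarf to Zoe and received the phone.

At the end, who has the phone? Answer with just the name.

Answer: Grace

Derivation:
Tracking all object holders:
Start: book:Victor, phone:Grace, scarf:Ivan
Event 1 (swap book<->phone: now book:Grace, phone:Victor). State: book:Grace, phone:Victor, scarf:Ivan
Event 2 (give phone: Victor -> Zoe). State: book:Grace, phone:Zoe, scarf:Ivan
Event 3 (swap phone<->scarf: now phone:Ivan, scarf:Zoe). State: book:Grace, phone:Ivan, scarf:Zoe
Event 4 (swap book<->phone: now book:Ivan, phone:Grace). State: book:Ivan, phone:Grace, scarf:Zoe
Event 5 (give scarf: Zoe -> Victor). State: book:Ivan, phone:Grace, scarf:Victor
Event 6 (give phone: Grace -> Ivan). State: book:Ivan, phone:Ivan, scarf:Victor
Event 7 (swap scarf<->phone: now scarf:Ivan, phone:Victor). State: book:Ivan, phone:Victor, scarf:Ivan
Event 8 (give phone: Victor -> Ivan). State: book:Ivan, phone:Ivan, scarf:Ivan
Event 9 (give scarf: Ivan -> Grace). State: book:Ivan, phone:Ivan, scarf:Grace
Event 10 (give phone: Ivan -> Grace). State: book:Ivan, phone:Grace, scarf:Grace
Event 11 (swap scarf<->book: now scarf:Ivan, book:Grace). State: book:Grace, phone:Grace, scarf:Ivan
Event 12 (give phone: Grace -> Zoe). State: book:Grace, phone:Zoe, scarf:Ivan
Event 13 (give scarf: Ivan -> Grace). State: book:Grace, phone:Zoe, scarf:Grace
Event 14 (swap scarf<->phone: now scarf:Zoe, phone:Grace). State: book:Grace, phone:Grace, scarf:Zoe

Final state: book:Grace, phone:Grace, scarf:Zoe
The phone is held by Grace.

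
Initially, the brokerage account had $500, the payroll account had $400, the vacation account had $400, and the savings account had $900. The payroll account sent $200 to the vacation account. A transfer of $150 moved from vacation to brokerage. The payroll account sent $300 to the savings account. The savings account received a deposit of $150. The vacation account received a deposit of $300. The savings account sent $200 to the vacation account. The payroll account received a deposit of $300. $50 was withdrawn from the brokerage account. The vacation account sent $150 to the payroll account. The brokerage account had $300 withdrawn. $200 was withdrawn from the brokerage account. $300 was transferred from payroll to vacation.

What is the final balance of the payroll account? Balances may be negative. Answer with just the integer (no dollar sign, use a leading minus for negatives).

Answer: 50

Derivation:
Tracking account balances step by step:
Start: brokerage=500, payroll=400, vacation=400, savings=900
Event 1 (transfer 200 payroll -> vacation): payroll: 400 - 200 = 200, vacation: 400 + 200 = 600. Balances: brokerage=500, payroll=200, vacation=600, savings=900
Event 2 (transfer 150 vacation -> brokerage): vacation: 600 - 150 = 450, brokerage: 500 + 150 = 650. Balances: brokerage=650, payroll=200, vacation=450, savings=900
Event 3 (transfer 300 payroll -> savings): payroll: 200 - 300 = -100, savings: 900 + 300 = 1200. Balances: brokerage=650, payroll=-100, vacation=450, savings=1200
Event 4 (deposit 150 to savings): savings: 1200 + 150 = 1350. Balances: brokerage=650, payroll=-100, vacation=450, savings=1350
Event 5 (deposit 300 to vacation): vacation: 450 + 300 = 750. Balances: brokerage=650, payroll=-100, vacation=750, savings=1350
Event 6 (transfer 200 savings -> vacation): savings: 1350 - 200 = 1150, vacation: 750 + 200 = 950. Balances: brokerage=650, payroll=-100, vacation=950, savings=1150
Event 7 (deposit 300 to payroll): payroll: -100 + 300 = 200. Balances: brokerage=650, payroll=200, vacation=950, savings=1150
Event 8 (withdraw 50 from brokerage): brokerage: 650 - 50 = 600. Balances: brokerage=600, payroll=200, vacation=950, savings=1150
Event 9 (transfer 150 vacation -> payroll): vacation: 950 - 150 = 800, payroll: 200 + 150 = 350. Balances: brokerage=600, payroll=350, vacation=800, savings=1150
Event 10 (withdraw 300 from brokerage): brokerage: 600 - 300 = 300. Balances: brokerage=300, payroll=350, vacation=800, savings=1150
Event 11 (withdraw 200 from brokerage): brokerage: 300 - 200 = 100. Balances: brokerage=100, payroll=350, vacation=800, savings=1150
Event 12 (transfer 300 payroll -> vacation): payroll: 350 - 300 = 50, vacation: 800 + 300 = 1100. Balances: brokerage=100, payroll=50, vacation=1100, savings=1150

Final balance of payroll: 50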